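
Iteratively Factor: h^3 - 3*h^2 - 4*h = (h - 4)*(h^2 + h) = h*(h - 4)*(h + 1)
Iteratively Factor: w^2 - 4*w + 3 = (w - 1)*(w - 3)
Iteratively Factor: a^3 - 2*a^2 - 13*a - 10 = (a - 5)*(a^2 + 3*a + 2) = (a - 5)*(a + 2)*(a + 1)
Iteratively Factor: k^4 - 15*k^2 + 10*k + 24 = (k - 3)*(k^3 + 3*k^2 - 6*k - 8) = (k - 3)*(k + 4)*(k^2 - k - 2) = (k - 3)*(k - 2)*(k + 4)*(k + 1)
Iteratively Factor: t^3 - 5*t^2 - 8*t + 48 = (t + 3)*(t^2 - 8*t + 16) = (t - 4)*(t + 3)*(t - 4)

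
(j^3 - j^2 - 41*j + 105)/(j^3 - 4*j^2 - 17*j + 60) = (j + 7)/(j + 4)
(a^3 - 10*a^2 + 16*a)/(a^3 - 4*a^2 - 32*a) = (a - 2)/(a + 4)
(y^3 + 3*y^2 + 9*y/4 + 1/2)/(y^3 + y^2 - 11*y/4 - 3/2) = (2*y + 1)/(2*y - 3)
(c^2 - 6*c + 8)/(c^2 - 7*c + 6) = (c^2 - 6*c + 8)/(c^2 - 7*c + 6)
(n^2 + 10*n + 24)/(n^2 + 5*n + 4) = (n + 6)/(n + 1)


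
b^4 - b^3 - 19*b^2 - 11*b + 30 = (b - 5)*(b - 1)*(b + 2)*(b + 3)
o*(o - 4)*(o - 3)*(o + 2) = o^4 - 5*o^3 - 2*o^2 + 24*o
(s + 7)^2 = s^2 + 14*s + 49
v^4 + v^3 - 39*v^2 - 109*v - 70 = (v - 7)*(v + 1)*(v + 2)*(v + 5)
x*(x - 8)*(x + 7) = x^3 - x^2 - 56*x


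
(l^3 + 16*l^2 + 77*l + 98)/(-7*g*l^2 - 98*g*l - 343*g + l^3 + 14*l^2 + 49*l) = (-l - 2)/(7*g - l)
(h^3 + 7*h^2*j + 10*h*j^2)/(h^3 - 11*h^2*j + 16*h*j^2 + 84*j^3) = h*(h + 5*j)/(h^2 - 13*h*j + 42*j^2)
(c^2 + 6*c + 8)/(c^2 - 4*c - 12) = (c + 4)/(c - 6)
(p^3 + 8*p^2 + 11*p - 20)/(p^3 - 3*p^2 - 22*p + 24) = (p + 5)/(p - 6)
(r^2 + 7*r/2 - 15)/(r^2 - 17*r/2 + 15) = (r + 6)/(r - 6)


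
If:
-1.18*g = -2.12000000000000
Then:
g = 1.80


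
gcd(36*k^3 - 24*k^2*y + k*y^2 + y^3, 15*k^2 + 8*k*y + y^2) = 1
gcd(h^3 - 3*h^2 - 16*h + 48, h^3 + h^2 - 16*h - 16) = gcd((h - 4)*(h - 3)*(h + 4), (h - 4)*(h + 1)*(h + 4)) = h^2 - 16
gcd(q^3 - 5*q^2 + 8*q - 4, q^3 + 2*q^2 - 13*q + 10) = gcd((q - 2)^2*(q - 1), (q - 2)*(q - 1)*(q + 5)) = q^2 - 3*q + 2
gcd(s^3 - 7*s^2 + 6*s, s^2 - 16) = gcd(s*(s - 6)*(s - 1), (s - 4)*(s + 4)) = 1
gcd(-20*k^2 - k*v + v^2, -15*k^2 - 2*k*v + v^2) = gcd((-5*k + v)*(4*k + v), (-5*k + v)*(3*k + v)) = -5*k + v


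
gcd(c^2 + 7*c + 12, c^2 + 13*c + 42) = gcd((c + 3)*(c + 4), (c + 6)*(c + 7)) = 1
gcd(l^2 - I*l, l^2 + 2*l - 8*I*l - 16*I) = 1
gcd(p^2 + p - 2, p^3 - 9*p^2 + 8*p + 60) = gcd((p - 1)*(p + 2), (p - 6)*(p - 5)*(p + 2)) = p + 2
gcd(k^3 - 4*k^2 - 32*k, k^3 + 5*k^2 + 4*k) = k^2 + 4*k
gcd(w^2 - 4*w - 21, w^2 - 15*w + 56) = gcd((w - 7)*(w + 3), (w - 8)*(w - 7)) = w - 7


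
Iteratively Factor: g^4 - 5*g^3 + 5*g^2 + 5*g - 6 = (g - 2)*(g^3 - 3*g^2 - g + 3) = (g - 3)*(g - 2)*(g^2 - 1) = (g - 3)*(g - 2)*(g + 1)*(g - 1)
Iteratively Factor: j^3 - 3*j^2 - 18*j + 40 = (j + 4)*(j^2 - 7*j + 10) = (j - 5)*(j + 4)*(j - 2)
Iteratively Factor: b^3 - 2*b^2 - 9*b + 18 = (b - 3)*(b^2 + b - 6) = (b - 3)*(b - 2)*(b + 3)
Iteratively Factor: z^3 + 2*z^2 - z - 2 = (z + 2)*(z^2 - 1) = (z - 1)*(z + 2)*(z + 1)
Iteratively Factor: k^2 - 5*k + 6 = (k - 2)*(k - 3)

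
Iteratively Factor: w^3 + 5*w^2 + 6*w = (w + 2)*(w^2 + 3*w) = (w + 2)*(w + 3)*(w)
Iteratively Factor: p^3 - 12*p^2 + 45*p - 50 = (p - 2)*(p^2 - 10*p + 25) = (p - 5)*(p - 2)*(p - 5)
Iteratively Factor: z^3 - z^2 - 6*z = (z)*(z^2 - z - 6) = z*(z + 2)*(z - 3)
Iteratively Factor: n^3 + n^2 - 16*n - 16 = (n + 4)*(n^2 - 3*n - 4) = (n + 1)*(n + 4)*(n - 4)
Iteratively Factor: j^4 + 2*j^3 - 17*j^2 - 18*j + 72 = (j + 4)*(j^3 - 2*j^2 - 9*j + 18) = (j + 3)*(j + 4)*(j^2 - 5*j + 6) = (j - 3)*(j + 3)*(j + 4)*(j - 2)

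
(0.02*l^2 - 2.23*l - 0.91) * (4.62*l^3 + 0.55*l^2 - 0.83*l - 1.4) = 0.0924*l^5 - 10.2916*l^4 - 5.4473*l^3 + 1.3224*l^2 + 3.8773*l + 1.274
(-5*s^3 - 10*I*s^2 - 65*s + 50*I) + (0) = -5*s^3 - 10*I*s^2 - 65*s + 50*I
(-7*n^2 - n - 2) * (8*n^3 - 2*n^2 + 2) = -56*n^5 + 6*n^4 - 14*n^3 - 10*n^2 - 2*n - 4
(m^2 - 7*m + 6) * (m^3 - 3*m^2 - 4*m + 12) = m^5 - 10*m^4 + 23*m^3 + 22*m^2 - 108*m + 72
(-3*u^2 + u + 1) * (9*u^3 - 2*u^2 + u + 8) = -27*u^5 + 15*u^4 + 4*u^3 - 25*u^2 + 9*u + 8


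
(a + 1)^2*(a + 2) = a^3 + 4*a^2 + 5*a + 2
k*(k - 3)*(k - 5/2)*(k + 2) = k^4 - 7*k^3/2 - 7*k^2/2 + 15*k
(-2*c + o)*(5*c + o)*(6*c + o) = -60*c^3 + 8*c^2*o + 9*c*o^2 + o^3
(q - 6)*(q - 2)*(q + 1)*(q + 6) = q^4 - q^3 - 38*q^2 + 36*q + 72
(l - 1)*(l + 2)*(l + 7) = l^3 + 8*l^2 + 5*l - 14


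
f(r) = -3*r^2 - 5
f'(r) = -6*r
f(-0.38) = -5.43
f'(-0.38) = 2.28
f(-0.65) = -6.27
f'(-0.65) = 3.90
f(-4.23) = -58.68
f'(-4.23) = 25.38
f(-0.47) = -5.66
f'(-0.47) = 2.82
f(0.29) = -5.25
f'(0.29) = -1.74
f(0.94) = -7.65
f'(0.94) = -5.64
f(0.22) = -5.15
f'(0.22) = -1.32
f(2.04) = -17.48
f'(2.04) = -12.24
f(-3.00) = -32.00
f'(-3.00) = 18.00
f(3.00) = -32.00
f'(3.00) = -18.00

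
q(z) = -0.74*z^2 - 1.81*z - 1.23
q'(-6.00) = 7.07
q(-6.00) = -17.01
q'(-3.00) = 2.63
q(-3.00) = -2.46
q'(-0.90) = -0.48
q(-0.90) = -0.20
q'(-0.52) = -1.04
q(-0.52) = -0.49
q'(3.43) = -6.89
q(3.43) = -16.14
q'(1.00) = -3.29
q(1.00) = -3.78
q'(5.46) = -9.89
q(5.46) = -33.17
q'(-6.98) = 8.52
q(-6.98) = -24.65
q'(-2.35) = 1.67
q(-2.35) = -1.06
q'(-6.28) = 7.48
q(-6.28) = -19.05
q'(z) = -1.48*z - 1.81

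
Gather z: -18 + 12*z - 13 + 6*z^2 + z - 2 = 6*z^2 + 13*z - 33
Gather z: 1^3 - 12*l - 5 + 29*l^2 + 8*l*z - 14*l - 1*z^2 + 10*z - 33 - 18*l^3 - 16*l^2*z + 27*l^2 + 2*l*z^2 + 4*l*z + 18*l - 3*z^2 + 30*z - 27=-18*l^3 + 56*l^2 - 8*l + z^2*(2*l - 4) + z*(-16*l^2 + 12*l + 40) - 64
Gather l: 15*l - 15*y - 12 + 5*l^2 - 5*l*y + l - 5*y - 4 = 5*l^2 + l*(16 - 5*y) - 20*y - 16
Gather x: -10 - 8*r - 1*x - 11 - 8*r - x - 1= -16*r - 2*x - 22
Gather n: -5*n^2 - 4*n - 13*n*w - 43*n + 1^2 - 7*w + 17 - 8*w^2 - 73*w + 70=-5*n^2 + n*(-13*w - 47) - 8*w^2 - 80*w + 88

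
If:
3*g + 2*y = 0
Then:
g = -2*y/3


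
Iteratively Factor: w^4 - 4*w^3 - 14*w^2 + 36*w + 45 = (w + 1)*(w^3 - 5*w^2 - 9*w + 45) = (w - 3)*(w + 1)*(w^2 - 2*w - 15) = (w - 3)*(w + 1)*(w + 3)*(w - 5)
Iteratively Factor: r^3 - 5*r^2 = (r - 5)*(r^2) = r*(r - 5)*(r)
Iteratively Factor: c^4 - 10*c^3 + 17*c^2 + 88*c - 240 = (c + 3)*(c^3 - 13*c^2 + 56*c - 80) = (c - 4)*(c + 3)*(c^2 - 9*c + 20) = (c - 4)^2*(c + 3)*(c - 5)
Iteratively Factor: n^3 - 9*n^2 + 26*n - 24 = (n - 3)*(n^2 - 6*n + 8) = (n - 4)*(n - 3)*(n - 2)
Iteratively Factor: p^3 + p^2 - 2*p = (p - 1)*(p^2 + 2*p) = (p - 1)*(p + 2)*(p)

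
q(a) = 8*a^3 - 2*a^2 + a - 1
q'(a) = 24*a^2 - 4*a + 1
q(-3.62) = -410.33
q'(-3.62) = 329.99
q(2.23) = 80.00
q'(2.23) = 111.43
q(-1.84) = -59.45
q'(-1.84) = 89.61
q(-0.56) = -3.59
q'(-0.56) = 10.77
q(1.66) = 31.74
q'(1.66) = 60.49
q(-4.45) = -750.02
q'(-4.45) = 494.06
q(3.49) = 318.20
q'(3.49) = 279.36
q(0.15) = -0.87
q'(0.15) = 0.94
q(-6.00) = -1807.00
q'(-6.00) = 889.00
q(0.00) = -1.00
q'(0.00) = 1.00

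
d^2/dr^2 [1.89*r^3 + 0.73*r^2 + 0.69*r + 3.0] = 11.34*r + 1.46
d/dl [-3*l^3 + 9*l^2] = 9*l*(2 - l)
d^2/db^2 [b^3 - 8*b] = 6*b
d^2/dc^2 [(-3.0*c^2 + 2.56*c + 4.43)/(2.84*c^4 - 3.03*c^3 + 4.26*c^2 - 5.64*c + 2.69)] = (-145.1808*c^8 + 402.668832*c^7 + 379.648168*c^6 - 1393.414632*c^5 + 2358.206388*c^4 - 2070.953048*c^3 + 987.131712*c^2 - 597.99249*c + 214.564764)/(22.906304*c^12 - 73.316304*c^11 + 181.299636*c^10 - 384.236991*c^9 + 628.238814*c^8 - 868.600296*c^7 + 1054.484559*c^6 - 1063.062612*c^5 + 890.44908*c^4 - 632.968389*c^3 + 349.18083*c^2 - 122.434812*c + 19.465109)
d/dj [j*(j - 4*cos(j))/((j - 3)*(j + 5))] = (-j*(j - 3)*(j - 4*cos(j)) - j*(j + 5)*(j - 4*cos(j)) + 2*(j - 3)*(j + 5)*(2*j*sin(j) + j - 2*cos(j)))/((j - 3)^2*(j + 5)^2)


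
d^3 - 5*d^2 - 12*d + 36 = (d - 6)*(d - 2)*(d + 3)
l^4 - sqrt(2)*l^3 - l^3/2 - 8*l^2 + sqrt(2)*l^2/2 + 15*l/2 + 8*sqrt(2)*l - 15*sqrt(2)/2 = (l - 5/2)*(l - 1)*(l + 3)*(l - sqrt(2))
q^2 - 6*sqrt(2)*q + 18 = (q - 3*sqrt(2))^2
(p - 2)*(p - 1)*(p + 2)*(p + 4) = p^4 + 3*p^3 - 8*p^2 - 12*p + 16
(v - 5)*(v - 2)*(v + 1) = v^3 - 6*v^2 + 3*v + 10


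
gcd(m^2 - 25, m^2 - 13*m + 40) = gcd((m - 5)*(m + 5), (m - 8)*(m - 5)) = m - 5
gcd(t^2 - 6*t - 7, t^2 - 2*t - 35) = t - 7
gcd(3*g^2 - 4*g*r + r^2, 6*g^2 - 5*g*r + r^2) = -3*g + r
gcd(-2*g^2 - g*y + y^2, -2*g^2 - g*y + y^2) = -2*g^2 - g*y + y^2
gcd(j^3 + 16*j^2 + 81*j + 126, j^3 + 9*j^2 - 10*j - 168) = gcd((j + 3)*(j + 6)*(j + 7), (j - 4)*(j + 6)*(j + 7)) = j^2 + 13*j + 42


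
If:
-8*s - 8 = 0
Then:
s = -1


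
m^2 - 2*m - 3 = (m - 3)*(m + 1)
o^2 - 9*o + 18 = (o - 6)*(o - 3)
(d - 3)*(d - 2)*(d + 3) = d^3 - 2*d^2 - 9*d + 18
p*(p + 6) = p^2 + 6*p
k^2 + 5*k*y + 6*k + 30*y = (k + 6)*(k + 5*y)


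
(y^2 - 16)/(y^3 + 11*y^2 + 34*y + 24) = (y - 4)/(y^2 + 7*y + 6)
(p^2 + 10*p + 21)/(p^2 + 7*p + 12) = (p + 7)/(p + 4)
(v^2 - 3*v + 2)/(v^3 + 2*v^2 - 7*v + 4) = (v - 2)/(v^2 + 3*v - 4)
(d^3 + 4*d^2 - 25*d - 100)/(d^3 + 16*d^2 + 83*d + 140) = (d - 5)/(d + 7)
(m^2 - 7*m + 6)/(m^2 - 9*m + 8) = (m - 6)/(m - 8)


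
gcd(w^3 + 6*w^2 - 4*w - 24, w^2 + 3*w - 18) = w + 6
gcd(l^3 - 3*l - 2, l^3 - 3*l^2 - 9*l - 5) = l^2 + 2*l + 1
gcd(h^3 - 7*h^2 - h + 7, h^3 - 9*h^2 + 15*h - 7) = h^2 - 8*h + 7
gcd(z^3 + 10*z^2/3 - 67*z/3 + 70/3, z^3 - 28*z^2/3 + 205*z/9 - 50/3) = z - 5/3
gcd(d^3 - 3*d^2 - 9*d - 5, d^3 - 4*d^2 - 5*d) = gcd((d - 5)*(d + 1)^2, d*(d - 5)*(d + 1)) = d^2 - 4*d - 5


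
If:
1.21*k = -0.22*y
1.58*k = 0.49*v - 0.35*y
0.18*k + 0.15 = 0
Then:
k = -0.83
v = 0.59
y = 4.58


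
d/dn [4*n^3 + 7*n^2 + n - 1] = 12*n^2 + 14*n + 1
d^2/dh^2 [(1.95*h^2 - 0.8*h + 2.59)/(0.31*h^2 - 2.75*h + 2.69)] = (3.17099*h^3 - 8.26323600000001*h^2 - 9.24513*h + 51.238938)/(0.029791*h^6 - 0.792825*h^5 + 7.808652*h^4 - 34.556225*h^3 + 67.758948*h^2 - 59.697825*h + 19.465109)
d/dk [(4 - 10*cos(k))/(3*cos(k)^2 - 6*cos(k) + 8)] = 2*(-15*cos(k)^2 + 12*cos(k) + 28)*sin(k)/(3*sin(k)^2 + 6*cos(k) - 11)^2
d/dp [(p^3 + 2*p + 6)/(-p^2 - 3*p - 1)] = (-p^4 - 6*p^3 - p^2 + 12*p + 16)/(p^4 + 6*p^3 + 11*p^2 + 6*p + 1)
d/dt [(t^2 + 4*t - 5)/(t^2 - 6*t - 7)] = 2*(-5*t^2 - 2*t - 29)/(t^4 - 12*t^3 + 22*t^2 + 84*t + 49)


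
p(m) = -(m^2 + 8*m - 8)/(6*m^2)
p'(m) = -(2*m + 8)/(6*m^2) + (m^2 + 8*m - 8)/(3*m^3)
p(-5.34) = 0.13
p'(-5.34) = 0.06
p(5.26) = -0.37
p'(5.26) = 0.03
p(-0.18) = 48.39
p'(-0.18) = 498.40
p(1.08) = -0.26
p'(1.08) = -0.97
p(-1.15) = 2.00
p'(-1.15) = 2.76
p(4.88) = -0.38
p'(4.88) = 0.03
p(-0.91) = 2.91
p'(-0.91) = 5.15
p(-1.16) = 1.97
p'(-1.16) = 2.70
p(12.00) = -0.27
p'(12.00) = 0.01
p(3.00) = -0.46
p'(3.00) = 0.05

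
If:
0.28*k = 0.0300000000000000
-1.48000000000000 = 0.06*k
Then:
No Solution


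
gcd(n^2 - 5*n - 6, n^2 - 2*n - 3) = n + 1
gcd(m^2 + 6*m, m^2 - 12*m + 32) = 1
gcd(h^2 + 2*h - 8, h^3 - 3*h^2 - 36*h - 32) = h + 4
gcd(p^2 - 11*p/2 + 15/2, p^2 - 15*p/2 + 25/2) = p - 5/2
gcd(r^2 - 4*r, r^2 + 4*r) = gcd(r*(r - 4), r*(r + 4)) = r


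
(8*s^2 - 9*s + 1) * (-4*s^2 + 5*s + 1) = -32*s^4 + 76*s^3 - 41*s^2 - 4*s + 1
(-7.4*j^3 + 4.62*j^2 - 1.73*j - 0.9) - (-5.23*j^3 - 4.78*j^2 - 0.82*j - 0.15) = -2.17*j^3 + 9.4*j^2 - 0.91*j - 0.75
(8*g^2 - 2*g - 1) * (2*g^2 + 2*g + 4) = 16*g^4 + 12*g^3 + 26*g^2 - 10*g - 4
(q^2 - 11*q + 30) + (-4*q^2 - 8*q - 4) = -3*q^2 - 19*q + 26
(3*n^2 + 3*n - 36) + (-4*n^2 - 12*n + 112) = -n^2 - 9*n + 76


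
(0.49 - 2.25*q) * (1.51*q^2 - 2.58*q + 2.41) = -3.3975*q^3 + 6.5449*q^2 - 6.6867*q + 1.1809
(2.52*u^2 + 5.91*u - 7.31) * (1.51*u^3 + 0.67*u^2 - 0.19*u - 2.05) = 3.8052*u^5 + 10.6125*u^4 - 7.5572*u^3 - 11.1866*u^2 - 10.7266*u + 14.9855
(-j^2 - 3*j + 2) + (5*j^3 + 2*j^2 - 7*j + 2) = 5*j^3 + j^2 - 10*j + 4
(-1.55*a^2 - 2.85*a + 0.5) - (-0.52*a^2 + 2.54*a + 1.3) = -1.03*a^2 - 5.39*a - 0.8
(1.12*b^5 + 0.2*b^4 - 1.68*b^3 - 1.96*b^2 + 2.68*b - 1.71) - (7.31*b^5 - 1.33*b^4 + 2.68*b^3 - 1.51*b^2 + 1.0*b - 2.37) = -6.19*b^5 + 1.53*b^4 - 4.36*b^3 - 0.45*b^2 + 1.68*b + 0.66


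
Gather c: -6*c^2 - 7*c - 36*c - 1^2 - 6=-6*c^2 - 43*c - 7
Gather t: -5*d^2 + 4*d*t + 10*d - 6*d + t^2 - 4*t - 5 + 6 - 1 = -5*d^2 + 4*d + t^2 + t*(4*d - 4)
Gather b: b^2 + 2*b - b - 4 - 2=b^2 + b - 6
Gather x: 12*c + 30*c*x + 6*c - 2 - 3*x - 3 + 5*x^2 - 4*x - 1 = 18*c + 5*x^2 + x*(30*c - 7) - 6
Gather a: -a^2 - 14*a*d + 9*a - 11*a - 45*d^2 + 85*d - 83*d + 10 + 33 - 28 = -a^2 + a*(-14*d - 2) - 45*d^2 + 2*d + 15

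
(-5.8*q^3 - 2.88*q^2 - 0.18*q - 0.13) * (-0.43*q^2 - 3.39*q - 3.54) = 2.494*q^5 + 20.9004*q^4 + 30.3726*q^3 + 10.8613*q^2 + 1.0779*q + 0.4602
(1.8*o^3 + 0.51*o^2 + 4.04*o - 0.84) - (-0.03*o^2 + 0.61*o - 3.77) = 1.8*o^3 + 0.54*o^2 + 3.43*o + 2.93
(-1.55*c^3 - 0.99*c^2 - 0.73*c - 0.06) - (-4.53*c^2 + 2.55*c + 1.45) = -1.55*c^3 + 3.54*c^2 - 3.28*c - 1.51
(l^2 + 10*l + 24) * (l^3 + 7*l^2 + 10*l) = l^5 + 17*l^4 + 104*l^3 + 268*l^2 + 240*l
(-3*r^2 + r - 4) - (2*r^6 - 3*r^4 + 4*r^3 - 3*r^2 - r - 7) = -2*r^6 + 3*r^4 - 4*r^3 + 2*r + 3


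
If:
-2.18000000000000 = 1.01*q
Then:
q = -2.16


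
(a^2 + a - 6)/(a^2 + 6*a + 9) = (a - 2)/(a + 3)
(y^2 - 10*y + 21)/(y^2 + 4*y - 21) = (y - 7)/(y + 7)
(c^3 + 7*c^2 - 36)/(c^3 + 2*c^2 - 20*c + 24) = (c + 3)/(c - 2)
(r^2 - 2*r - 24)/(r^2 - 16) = (r - 6)/(r - 4)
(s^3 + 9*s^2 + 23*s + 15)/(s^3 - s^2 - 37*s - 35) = (s + 3)/(s - 7)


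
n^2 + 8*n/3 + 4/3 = (n + 2/3)*(n + 2)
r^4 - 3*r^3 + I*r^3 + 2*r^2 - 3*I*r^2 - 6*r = r*(r - 3)*(r - I)*(r + 2*I)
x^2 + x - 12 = (x - 3)*(x + 4)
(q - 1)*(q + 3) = q^2 + 2*q - 3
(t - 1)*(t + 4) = t^2 + 3*t - 4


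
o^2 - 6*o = o*(o - 6)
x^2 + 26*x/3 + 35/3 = (x + 5/3)*(x + 7)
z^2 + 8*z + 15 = (z + 3)*(z + 5)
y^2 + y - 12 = (y - 3)*(y + 4)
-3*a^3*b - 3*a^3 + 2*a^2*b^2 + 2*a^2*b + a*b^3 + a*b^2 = (-a + b)*(3*a + b)*(a*b + a)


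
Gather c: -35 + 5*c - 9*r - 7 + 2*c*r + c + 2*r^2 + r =c*(2*r + 6) + 2*r^2 - 8*r - 42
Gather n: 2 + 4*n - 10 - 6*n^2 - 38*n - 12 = -6*n^2 - 34*n - 20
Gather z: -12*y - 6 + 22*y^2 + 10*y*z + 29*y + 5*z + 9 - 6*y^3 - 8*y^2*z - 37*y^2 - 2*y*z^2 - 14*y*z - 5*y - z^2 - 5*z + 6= -6*y^3 - 15*y^2 + 12*y + z^2*(-2*y - 1) + z*(-8*y^2 - 4*y) + 9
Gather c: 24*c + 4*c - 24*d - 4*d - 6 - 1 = 28*c - 28*d - 7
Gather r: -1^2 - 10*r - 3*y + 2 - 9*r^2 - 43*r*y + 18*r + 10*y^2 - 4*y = -9*r^2 + r*(8 - 43*y) + 10*y^2 - 7*y + 1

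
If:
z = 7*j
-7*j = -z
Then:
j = z/7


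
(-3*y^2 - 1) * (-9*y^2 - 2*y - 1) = 27*y^4 + 6*y^3 + 12*y^2 + 2*y + 1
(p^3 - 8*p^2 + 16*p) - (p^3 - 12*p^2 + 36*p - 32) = 4*p^2 - 20*p + 32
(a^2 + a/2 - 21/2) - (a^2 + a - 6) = -a/2 - 9/2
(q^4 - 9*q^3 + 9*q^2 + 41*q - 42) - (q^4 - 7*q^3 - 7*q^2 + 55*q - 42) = -2*q^3 + 16*q^2 - 14*q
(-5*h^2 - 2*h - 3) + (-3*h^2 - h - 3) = -8*h^2 - 3*h - 6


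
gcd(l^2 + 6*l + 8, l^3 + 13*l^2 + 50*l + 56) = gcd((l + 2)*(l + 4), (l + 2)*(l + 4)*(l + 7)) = l^2 + 6*l + 8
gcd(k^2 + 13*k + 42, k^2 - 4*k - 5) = 1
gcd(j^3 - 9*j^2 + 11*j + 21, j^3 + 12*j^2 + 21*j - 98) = 1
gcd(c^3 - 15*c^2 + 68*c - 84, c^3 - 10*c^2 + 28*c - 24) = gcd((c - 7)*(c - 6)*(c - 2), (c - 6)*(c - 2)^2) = c^2 - 8*c + 12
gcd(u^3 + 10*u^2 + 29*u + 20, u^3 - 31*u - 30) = u^2 + 6*u + 5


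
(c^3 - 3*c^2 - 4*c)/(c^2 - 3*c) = (c^2 - 3*c - 4)/(c - 3)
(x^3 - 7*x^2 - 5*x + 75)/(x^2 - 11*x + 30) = (x^2 - 2*x - 15)/(x - 6)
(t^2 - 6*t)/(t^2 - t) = (t - 6)/(t - 1)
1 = 1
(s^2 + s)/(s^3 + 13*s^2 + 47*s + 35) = s/(s^2 + 12*s + 35)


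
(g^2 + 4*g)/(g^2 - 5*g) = (g + 4)/(g - 5)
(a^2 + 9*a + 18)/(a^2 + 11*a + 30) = (a + 3)/(a + 5)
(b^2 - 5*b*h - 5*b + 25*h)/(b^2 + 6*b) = (b^2 - 5*b*h - 5*b + 25*h)/(b*(b + 6))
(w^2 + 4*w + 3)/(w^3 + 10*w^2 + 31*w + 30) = (w + 1)/(w^2 + 7*w + 10)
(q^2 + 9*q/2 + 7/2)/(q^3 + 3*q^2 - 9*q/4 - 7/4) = 2*(q + 1)/(2*q^2 - q - 1)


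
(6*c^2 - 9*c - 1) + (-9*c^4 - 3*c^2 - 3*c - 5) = -9*c^4 + 3*c^2 - 12*c - 6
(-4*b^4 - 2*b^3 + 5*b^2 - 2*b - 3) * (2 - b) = 4*b^5 - 6*b^4 - 9*b^3 + 12*b^2 - b - 6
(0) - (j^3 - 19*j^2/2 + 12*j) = -j^3 + 19*j^2/2 - 12*j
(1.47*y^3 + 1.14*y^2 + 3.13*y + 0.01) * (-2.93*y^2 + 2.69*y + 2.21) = -4.3071*y^5 + 0.6141*y^4 - 2.8556*y^3 + 10.9098*y^2 + 6.9442*y + 0.0221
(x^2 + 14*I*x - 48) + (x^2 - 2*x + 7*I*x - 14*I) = 2*x^2 - 2*x + 21*I*x - 48 - 14*I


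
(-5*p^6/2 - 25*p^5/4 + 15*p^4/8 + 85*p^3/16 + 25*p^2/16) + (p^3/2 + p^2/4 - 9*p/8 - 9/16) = -5*p^6/2 - 25*p^5/4 + 15*p^4/8 + 93*p^3/16 + 29*p^2/16 - 9*p/8 - 9/16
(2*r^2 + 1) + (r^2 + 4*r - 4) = 3*r^2 + 4*r - 3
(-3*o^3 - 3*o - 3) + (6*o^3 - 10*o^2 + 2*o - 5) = 3*o^3 - 10*o^2 - o - 8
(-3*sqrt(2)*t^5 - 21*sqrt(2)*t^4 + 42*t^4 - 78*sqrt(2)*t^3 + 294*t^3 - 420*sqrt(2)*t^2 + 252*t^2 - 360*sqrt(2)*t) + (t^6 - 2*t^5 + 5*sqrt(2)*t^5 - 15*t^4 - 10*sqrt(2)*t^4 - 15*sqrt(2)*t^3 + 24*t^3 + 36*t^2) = t^6 - 2*t^5 + 2*sqrt(2)*t^5 - 31*sqrt(2)*t^4 + 27*t^4 - 93*sqrt(2)*t^3 + 318*t^3 - 420*sqrt(2)*t^2 + 288*t^2 - 360*sqrt(2)*t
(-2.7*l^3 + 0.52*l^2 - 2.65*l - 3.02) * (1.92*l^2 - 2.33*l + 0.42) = -5.184*l^5 + 7.2894*l^4 - 7.4336*l^3 + 0.5945*l^2 + 5.9236*l - 1.2684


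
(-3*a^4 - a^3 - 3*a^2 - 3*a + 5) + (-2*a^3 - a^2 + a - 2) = -3*a^4 - 3*a^3 - 4*a^2 - 2*a + 3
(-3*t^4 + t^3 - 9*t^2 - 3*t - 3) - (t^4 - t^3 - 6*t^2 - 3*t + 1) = -4*t^4 + 2*t^3 - 3*t^2 - 4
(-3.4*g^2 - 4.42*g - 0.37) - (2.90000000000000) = -3.4*g^2 - 4.42*g - 3.27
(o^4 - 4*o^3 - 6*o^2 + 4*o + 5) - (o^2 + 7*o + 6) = o^4 - 4*o^3 - 7*o^2 - 3*o - 1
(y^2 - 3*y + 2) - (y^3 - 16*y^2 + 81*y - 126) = -y^3 + 17*y^2 - 84*y + 128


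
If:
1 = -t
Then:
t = -1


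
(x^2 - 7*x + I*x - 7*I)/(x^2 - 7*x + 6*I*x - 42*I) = (x + I)/(x + 6*I)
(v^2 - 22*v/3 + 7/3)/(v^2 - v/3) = (v - 7)/v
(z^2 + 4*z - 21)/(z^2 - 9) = (z + 7)/(z + 3)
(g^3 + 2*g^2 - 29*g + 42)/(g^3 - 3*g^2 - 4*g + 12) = (g + 7)/(g + 2)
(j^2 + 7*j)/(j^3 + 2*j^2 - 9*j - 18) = j*(j + 7)/(j^3 + 2*j^2 - 9*j - 18)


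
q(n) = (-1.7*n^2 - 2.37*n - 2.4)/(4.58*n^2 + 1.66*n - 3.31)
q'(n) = (-9.16*n - 1.66)*(-1.7*n^2 - 2.37*n - 2.4)/(4.58*n^2 + 1.66*n - 3.31)^2 + (-3.4*n - 2.37)/(4.58*n^2 + 1.66*n - 3.31) = (8.0326*n^2 + 33.238*n + 11.8287)/(20.9764*n^4 + 15.2056*n^3 - 27.564*n^2 - 10.9892*n + 10.9561)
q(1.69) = -0.90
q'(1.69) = 0.57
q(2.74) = -0.61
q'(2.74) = 0.13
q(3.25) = -0.56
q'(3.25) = 0.08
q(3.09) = -0.57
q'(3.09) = 0.09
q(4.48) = -0.49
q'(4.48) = 0.03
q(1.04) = -1.99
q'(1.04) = 4.85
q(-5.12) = -0.32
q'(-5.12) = 0.00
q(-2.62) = -0.33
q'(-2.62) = -0.04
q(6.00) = -0.45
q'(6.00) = 0.02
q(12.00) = -0.41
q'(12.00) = 0.00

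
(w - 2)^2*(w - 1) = w^3 - 5*w^2 + 8*w - 4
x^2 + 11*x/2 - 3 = (x - 1/2)*(x + 6)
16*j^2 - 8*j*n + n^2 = (-4*j + n)^2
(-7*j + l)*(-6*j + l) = 42*j^2 - 13*j*l + l^2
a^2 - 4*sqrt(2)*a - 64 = (a - 8*sqrt(2))*(a + 4*sqrt(2))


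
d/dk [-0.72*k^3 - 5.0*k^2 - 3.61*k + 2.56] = -2.16*k^2 - 10.0*k - 3.61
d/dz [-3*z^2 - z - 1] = -6*z - 1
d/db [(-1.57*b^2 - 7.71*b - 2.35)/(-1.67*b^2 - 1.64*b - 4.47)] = (-10.3009*b^2 + 6.1868*b + 30.6097)/(2.7889*b^4 + 5.4776*b^3 + 17.6194*b^2 + 14.6616*b + 19.9809)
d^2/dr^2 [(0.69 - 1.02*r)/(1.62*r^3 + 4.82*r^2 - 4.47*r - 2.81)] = (-16.061328*r^5 - 26.057376*r^4 + 24.038184*r^3 + 10.483812*r^2 - 153.242352*r + 71.888466)/(4.251528*r^9 + 37.948824*r^8 + 77.71626*r^7 - 119.564812*r^6 - 346.088934*r^5 + 215.164686*r^4 + 312.315867*r^3 - 54.261381*r^2 - 105.886701*r - 22.188041)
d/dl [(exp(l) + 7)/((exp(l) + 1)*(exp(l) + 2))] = (-exp(2*l) - 14*exp(l) - 19)*exp(l)/(exp(4*l) + 6*exp(3*l) + 13*exp(2*l) + 12*exp(l) + 4)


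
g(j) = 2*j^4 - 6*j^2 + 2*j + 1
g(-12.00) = 40585.00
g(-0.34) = -0.35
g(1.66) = 2.97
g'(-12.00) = -13678.00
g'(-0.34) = 5.77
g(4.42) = 655.96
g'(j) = 8*j^3 - 12*j + 2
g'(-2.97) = -171.94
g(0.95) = -0.89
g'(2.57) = 106.96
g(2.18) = 22.02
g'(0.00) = 2.00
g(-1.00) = -5.00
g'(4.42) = 639.77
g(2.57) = 53.76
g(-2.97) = 97.75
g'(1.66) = 18.67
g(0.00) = 1.00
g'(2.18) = 58.72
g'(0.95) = -2.54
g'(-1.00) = 6.00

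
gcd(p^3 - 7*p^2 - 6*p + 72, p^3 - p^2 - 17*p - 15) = p + 3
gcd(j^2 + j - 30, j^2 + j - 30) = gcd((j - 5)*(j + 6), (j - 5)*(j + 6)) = j^2 + j - 30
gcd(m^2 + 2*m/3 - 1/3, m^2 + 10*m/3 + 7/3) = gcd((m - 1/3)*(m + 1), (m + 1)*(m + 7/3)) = m + 1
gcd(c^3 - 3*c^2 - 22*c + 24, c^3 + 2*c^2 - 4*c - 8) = 1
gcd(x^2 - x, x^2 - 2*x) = x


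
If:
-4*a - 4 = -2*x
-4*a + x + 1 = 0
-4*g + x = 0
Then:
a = 3/2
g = 5/4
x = 5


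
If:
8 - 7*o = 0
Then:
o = 8/7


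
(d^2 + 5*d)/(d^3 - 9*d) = (d + 5)/(d^2 - 9)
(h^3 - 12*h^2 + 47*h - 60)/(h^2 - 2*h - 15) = (h^2 - 7*h + 12)/(h + 3)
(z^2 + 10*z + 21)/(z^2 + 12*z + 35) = (z + 3)/(z + 5)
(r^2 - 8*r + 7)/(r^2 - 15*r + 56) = (r - 1)/(r - 8)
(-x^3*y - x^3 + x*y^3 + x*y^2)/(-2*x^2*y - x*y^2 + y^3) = x*(x*y + x - y^2 - y)/(y*(2*x - y))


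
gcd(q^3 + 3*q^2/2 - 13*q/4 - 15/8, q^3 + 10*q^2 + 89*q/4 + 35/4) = q^2 + 3*q + 5/4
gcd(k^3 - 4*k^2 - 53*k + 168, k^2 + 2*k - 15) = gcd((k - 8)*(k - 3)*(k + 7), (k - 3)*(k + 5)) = k - 3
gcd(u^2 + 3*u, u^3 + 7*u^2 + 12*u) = u^2 + 3*u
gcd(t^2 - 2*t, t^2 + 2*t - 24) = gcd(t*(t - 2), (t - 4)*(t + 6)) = 1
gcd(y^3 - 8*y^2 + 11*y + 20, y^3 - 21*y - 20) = y^2 - 4*y - 5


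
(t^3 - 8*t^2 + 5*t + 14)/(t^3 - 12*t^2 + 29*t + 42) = (t - 2)/(t - 6)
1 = 1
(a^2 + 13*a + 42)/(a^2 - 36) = (a + 7)/(a - 6)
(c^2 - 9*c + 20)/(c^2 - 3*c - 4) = (c - 5)/(c + 1)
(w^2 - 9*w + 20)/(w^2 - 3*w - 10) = (w - 4)/(w + 2)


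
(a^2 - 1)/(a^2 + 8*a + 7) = (a - 1)/(a + 7)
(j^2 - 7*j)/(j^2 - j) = (j - 7)/(j - 1)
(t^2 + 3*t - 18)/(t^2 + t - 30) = (t - 3)/(t - 5)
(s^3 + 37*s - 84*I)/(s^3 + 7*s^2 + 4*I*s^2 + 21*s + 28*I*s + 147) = (s - 4*I)/(s + 7)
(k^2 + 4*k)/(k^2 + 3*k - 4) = k/(k - 1)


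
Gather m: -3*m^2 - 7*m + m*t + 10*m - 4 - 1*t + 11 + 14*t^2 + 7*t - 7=-3*m^2 + m*(t + 3) + 14*t^2 + 6*t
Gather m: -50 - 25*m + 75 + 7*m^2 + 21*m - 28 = 7*m^2 - 4*m - 3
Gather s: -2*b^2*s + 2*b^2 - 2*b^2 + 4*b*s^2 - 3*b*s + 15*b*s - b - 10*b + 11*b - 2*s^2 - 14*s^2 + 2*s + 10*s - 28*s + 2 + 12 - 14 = s^2*(4*b - 16) + s*(-2*b^2 + 12*b - 16)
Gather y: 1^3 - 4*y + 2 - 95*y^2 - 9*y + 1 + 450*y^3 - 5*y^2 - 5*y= 450*y^3 - 100*y^2 - 18*y + 4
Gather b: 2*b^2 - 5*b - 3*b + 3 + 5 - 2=2*b^2 - 8*b + 6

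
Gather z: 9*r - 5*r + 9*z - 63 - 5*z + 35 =4*r + 4*z - 28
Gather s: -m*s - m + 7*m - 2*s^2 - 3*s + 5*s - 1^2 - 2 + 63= 6*m - 2*s^2 + s*(2 - m) + 60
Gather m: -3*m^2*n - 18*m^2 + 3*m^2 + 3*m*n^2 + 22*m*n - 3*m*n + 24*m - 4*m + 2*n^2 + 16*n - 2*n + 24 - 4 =m^2*(-3*n - 15) + m*(3*n^2 + 19*n + 20) + 2*n^2 + 14*n + 20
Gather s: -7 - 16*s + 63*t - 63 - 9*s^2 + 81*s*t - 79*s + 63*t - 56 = -9*s^2 + s*(81*t - 95) + 126*t - 126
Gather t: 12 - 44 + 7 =-25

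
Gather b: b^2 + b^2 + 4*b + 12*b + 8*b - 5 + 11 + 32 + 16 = 2*b^2 + 24*b + 54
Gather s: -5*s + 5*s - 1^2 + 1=0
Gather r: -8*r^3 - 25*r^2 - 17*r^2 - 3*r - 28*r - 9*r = -8*r^3 - 42*r^2 - 40*r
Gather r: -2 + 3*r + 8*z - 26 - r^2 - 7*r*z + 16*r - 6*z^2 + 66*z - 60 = -r^2 + r*(19 - 7*z) - 6*z^2 + 74*z - 88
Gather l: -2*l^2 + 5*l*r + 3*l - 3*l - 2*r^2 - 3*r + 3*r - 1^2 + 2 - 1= -2*l^2 + 5*l*r - 2*r^2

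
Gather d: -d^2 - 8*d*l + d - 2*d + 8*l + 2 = -d^2 + d*(-8*l - 1) + 8*l + 2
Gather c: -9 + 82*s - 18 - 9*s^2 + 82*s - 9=-9*s^2 + 164*s - 36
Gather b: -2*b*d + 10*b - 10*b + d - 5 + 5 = -2*b*d + d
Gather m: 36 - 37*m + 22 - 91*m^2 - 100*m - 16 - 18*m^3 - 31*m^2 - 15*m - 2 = -18*m^3 - 122*m^2 - 152*m + 40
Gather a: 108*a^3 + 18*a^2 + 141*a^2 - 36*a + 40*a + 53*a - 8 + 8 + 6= 108*a^3 + 159*a^2 + 57*a + 6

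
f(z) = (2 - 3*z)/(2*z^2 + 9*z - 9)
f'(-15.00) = 0.02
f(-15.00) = 0.15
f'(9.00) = 0.01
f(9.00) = -0.11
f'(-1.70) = 0.12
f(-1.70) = -0.38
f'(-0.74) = 0.09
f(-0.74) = -0.29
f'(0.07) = 0.12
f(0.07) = -0.21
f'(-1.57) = 0.11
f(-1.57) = -0.37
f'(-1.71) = 0.12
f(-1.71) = -0.38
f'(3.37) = 0.03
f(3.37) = -0.18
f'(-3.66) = 0.52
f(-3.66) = -0.86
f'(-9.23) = 0.10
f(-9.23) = 0.38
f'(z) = (2 - 3*z)*(-4*z - 9)/(2*z^2 + 9*z - 9)^2 - 3/(2*z^2 + 9*z - 9) = (6*z^2 - 8*z + 9)/(4*z^4 + 36*z^3 + 45*z^2 - 162*z + 81)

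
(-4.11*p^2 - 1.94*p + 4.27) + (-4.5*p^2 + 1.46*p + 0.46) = -8.61*p^2 - 0.48*p + 4.73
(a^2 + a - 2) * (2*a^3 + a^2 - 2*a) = 2*a^5 + 3*a^4 - 5*a^3 - 4*a^2 + 4*a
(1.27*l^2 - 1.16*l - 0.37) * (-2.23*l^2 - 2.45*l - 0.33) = -2.8321*l^4 - 0.524700000000001*l^3 + 3.248*l^2 + 1.2893*l + 0.1221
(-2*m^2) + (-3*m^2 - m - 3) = -5*m^2 - m - 3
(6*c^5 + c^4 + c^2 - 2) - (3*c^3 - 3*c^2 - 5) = 6*c^5 + c^4 - 3*c^3 + 4*c^2 + 3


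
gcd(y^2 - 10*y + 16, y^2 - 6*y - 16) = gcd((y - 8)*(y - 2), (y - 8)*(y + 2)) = y - 8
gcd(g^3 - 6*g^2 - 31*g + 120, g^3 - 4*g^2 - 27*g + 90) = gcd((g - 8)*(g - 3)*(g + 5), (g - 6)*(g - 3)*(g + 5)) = g^2 + 2*g - 15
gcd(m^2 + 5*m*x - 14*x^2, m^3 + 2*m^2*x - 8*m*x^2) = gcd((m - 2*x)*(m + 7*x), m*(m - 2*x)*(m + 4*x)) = -m + 2*x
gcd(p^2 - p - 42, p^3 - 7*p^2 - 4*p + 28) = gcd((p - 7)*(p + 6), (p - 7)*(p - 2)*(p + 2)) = p - 7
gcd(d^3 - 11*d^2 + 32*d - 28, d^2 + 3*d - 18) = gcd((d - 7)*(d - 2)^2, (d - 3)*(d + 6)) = 1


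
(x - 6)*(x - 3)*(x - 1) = x^3 - 10*x^2 + 27*x - 18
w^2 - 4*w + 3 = (w - 3)*(w - 1)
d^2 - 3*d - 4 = (d - 4)*(d + 1)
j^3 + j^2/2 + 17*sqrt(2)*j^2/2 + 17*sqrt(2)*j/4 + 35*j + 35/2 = (j + 1/2)*(j + 7*sqrt(2)/2)*(j + 5*sqrt(2))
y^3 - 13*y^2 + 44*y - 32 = (y - 8)*(y - 4)*(y - 1)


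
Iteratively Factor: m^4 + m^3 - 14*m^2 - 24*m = (m + 2)*(m^3 - m^2 - 12*m) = (m - 4)*(m + 2)*(m^2 + 3*m) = m*(m - 4)*(m + 2)*(m + 3)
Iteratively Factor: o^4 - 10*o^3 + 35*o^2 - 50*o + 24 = (o - 4)*(o^3 - 6*o^2 + 11*o - 6) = (o - 4)*(o - 3)*(o^2 - 3*o + 2) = (o - 4)*(o - 3)*(o - 1)*(o - 2)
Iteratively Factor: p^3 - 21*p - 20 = (p + 1)*(p^2 - p - 20) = (p + 1)*(p + 4)*(p - 5)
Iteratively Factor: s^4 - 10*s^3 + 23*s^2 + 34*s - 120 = (s - 5)*(s^3 - 5*s^2 - 2*s + 24) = (s - 5)*(s - 4)*(s^2 - s - 6) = (s - 5)*(s - 4)*(s - 3)*(s + 2)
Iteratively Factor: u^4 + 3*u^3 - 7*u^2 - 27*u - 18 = (u + 1)*(u^3 + 2*u^2 - 9*u - 18) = (u + 1)*(u + 2)*(u^2 - 9) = (u - 3)*(u + 1)*(u + 2)*(u + 3)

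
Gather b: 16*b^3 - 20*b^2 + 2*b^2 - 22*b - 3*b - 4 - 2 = 16*b^3 - 18*b^2 - 25*b - 6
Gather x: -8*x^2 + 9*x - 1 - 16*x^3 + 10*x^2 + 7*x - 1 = -16*x^3 + 2*x^2 + 16*x - 2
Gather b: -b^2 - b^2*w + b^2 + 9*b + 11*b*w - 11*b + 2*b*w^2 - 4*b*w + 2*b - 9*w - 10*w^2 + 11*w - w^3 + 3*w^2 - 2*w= -b^2*w + b*(2*w^2 + 7*w) - w^3 - 7*w^2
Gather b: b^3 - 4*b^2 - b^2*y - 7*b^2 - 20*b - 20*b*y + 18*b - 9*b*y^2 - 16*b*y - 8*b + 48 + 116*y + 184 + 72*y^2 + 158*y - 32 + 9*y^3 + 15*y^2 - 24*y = b^3 + b^2*(-y - 11) + b*(-9*y^2 - 36*y - 10) + 9*y^3 + 87*y^2 + 250*y + 200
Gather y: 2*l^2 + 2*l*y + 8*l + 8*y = 2*l^2 + 8*l + y*(2*l + 8)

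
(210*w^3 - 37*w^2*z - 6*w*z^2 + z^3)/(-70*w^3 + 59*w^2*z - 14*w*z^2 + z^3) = (6*w + z)/(-2*w + z)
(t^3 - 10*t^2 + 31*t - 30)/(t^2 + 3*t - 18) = (t^2 - 7*t + 10)/(t + 6)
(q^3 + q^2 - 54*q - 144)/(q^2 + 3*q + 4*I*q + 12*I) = (q^2 - 2*q - 48)/(q + 4*I)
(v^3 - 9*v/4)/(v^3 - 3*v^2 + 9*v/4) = (2*v + 3)/(2*v - 3)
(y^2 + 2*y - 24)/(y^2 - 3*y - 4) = (y + 6)/(y + 1)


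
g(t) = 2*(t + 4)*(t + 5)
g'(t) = 4*t + 18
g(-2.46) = 7.82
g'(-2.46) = 8.16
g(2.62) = 100.89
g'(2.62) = 28.48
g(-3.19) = 2.93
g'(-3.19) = 5.24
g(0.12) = 42.19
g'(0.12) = 18.48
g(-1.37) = 19.09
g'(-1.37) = 12.52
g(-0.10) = 38.22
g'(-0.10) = 17.60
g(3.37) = 123.37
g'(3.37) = 31.48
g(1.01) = 60.22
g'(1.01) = 22.04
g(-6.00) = 4.00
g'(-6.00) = -6.00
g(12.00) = 544.00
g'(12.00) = 66.00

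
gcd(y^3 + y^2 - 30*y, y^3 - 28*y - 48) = 1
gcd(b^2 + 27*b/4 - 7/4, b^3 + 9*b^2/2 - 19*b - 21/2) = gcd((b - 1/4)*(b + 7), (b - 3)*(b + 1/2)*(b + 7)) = b + 7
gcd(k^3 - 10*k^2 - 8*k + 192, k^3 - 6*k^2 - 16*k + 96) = k^2 - 2*k - 24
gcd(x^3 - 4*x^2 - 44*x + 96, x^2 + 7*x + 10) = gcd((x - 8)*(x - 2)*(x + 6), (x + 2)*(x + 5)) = 1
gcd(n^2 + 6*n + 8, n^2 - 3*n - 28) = n + 4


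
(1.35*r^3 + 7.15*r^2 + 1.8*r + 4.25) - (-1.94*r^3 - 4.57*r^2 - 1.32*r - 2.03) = 3.29*r^3 + 11.72*r^2 + 3.12*r + 6.28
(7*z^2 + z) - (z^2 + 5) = 6*z^2 + z - 5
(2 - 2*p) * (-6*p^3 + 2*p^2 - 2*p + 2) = 12*p^4 - 16*p^3 + 8*p^2 - 8*p + 4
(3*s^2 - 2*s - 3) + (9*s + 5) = 3*s^2 + 7*s + 2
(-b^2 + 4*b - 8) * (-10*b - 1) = 10*b^3 - 39*b^2 + 76*b + 8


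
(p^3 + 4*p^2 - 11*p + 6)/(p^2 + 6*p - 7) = (p^2 + 5*p - 6)/(p + 7)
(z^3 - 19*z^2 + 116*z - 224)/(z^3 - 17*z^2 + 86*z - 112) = (z - 4)/(z - 2)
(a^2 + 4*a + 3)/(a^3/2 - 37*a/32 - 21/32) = 32*(a + 3)/(16*a^2 - 16*a - 21)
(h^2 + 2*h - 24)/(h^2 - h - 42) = (h - 4)/(h - 7)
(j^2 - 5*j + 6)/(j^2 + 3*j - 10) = (j - 3)/(j + 5)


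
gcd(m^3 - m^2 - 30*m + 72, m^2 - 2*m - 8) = m - 4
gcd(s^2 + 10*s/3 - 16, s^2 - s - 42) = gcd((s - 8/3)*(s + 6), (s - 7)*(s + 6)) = s + 6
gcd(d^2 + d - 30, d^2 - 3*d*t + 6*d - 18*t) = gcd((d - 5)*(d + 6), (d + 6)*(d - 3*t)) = d + 6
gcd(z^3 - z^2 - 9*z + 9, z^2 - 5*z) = 1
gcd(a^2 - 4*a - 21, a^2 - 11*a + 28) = a - 7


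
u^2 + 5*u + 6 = (u + 2)*(u + 3)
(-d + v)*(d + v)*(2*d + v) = -2*d^3 - d^2*v + 2*d*v^2 + v^3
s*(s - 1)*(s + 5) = s^3 + 4*s^2 - 5*s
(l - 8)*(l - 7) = l^2 - 15*l + 56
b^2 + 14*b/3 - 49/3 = (b - 7/3)*(b + 7)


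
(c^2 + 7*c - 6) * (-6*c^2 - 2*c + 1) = -6*c^4 - 44*c^3 + 23*c^2 + 19*c - 6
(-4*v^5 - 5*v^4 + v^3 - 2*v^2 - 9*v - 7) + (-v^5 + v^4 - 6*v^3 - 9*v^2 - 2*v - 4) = -5*v^5 - 4*v^4 - 5*v^3 - 11*v^2 - 11*v - 11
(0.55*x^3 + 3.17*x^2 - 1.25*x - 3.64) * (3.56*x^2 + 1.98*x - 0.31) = 1.958*x^5 + 12.3742*x^4 + 1.6561*x^3 - 16.4161*x^2 - 6.8197*x + 1.1284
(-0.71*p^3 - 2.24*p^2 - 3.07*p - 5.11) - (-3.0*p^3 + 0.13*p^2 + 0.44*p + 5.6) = 2.29*p^3 - 2.37*p^2 - 3.51*p - 10.71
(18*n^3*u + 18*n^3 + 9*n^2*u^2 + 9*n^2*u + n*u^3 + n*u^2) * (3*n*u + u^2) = 54*n^4*u^2 + 54*n^4*u + 45*n^3*u^3 + 45*n^3*u^2 + 12*n^2*u^4 + 12*n^2*u^3 + n*u^5 + n*u^4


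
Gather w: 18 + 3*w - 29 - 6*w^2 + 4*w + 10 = -6*w^2 + 7*w - 1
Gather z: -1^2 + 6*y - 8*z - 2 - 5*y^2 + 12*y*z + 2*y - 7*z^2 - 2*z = -5*y^2 + 8*y - 7*z^2 + z*(12*y - 10) - 3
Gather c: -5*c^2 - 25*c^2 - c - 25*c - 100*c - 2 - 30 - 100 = -30*c^2 - 126*c - 132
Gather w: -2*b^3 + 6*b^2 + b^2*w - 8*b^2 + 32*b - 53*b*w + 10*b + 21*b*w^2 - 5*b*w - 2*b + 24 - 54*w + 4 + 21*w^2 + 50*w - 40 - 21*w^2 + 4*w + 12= -2*b^3 - 2*b^2 + 21*b*w^2 + 40*b + w*(b^2 - 58*b)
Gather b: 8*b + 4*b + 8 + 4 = 12*b + 12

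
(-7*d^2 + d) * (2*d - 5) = -14*d^3 + 37*d^2 - 5*d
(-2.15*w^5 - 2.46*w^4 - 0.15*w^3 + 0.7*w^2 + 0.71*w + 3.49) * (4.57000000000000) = -9.8255*w^5 - 11.2422*w^4 - 0.6855*w^3 + 3.199*w^2 + 3.2447*w + 15.9493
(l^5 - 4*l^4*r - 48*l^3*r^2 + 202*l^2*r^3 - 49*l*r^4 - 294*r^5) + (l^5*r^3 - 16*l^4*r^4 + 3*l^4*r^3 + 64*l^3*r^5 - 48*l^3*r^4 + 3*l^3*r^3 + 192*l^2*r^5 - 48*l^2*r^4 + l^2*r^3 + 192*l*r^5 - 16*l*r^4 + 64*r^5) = l^5*r^3 + l^5 - 16*l^4*r^4 + 3*l^4*r^3 - 4*l^4*r + 64*l^3*r^5 - 48*l^3*r^4 + 3*l^3*r^3 - 48*l^3*r^2 + 192*l^2*r^5 - 48*l^2*r^4 + 203*l^2*r^3 + 192*l*r^5 - 65*l*r^4 - 230*r^5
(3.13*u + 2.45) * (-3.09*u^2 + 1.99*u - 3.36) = -9.6717*u^3 - 1.3418*u^2 - 5.6413*u - 8.232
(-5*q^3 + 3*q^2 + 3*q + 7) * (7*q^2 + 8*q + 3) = -35*q^5 - 19*q^4 + 30*q^3 + 82*q^2 + 65*q + 21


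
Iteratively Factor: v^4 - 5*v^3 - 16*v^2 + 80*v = (v - 5)*(v^3 - 16*v) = v*(v - 5)*(v^2 - 16) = v*(v - 5)*(v + 4)*(v - 4)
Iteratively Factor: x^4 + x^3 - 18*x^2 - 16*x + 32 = (x - 4)*(x^3 + 5*x^2 + 2*x - 8) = (x - 4)*(x + 4)*(x^2 + x - 2) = (x - 4)*(x + 2)*(x + 4)*(x - 1)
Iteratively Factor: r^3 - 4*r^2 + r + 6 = (r - 3)*(r^2 - r - 2) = (r - 3)*(r - 2)*(r + 1)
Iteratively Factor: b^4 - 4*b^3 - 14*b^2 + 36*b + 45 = (b - 3)*(b^3 - b^2 - 17*b - 15) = (b - 3)*(b + 3)*(b^2 - 4*b - 5) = (b - 3)*(b + 1)*(b + 3)*(b - 5)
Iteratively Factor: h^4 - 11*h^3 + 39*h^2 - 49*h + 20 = (h - 5)*(h^3 - 6*h^2 + 9*h - 4) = (h - 5)*(h - 1)*(h^2 - 5*h + 4) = (h - 5)*(h - 4)*(h - 1)*(h - 1)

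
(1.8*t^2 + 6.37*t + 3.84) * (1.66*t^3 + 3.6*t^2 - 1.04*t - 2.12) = 2.988*t^5 + 17.0542*t^4 + 27.4344*t^3 + 3.3832*t^2 - 17.498*t - 8.1408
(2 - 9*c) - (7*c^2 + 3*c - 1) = -7*c^2 - 12*c + 3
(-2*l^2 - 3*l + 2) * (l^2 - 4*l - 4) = -2*l^4 + 5*l^3 + 22*l^2 + 4*l - 8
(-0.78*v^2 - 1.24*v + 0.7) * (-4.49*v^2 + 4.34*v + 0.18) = 3.5022*v^4 + 2.1824*v^3 - 8.665*v^2 + 2.8148*v + 0.126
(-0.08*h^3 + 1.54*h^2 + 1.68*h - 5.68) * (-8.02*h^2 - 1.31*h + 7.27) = 0.6416*h^5 - 12.246*h^4 - 16.0726*h^3 + 54.5486*h^2 + 19.6544*h - 41.2936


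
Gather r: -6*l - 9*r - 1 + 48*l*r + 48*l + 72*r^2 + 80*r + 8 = 42*l + 72*r^2 + r*(48*l + 71) + 7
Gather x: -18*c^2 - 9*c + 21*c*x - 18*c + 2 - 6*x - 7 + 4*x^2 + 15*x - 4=-18*c^2 - 27*c + 4*x^2 + x*(21*c + 9) - 9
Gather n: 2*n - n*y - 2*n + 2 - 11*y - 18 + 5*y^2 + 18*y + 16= -n*y + 5*y^2 + 7*y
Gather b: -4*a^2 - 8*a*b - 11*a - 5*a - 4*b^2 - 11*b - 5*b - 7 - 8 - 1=-4*a^2 - 16*a - 4*b^2 + b*(-8*a - 16) - 16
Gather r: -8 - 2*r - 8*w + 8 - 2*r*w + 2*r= -2*r*w - 8*w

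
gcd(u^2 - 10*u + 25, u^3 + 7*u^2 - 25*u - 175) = u - 5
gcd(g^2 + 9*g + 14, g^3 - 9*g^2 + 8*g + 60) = g + 2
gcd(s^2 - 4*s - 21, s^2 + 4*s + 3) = s + 3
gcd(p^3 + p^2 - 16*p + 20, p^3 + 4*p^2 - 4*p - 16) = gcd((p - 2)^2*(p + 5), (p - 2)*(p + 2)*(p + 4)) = p - 2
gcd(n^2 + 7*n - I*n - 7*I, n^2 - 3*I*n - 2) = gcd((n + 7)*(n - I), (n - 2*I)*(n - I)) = n - I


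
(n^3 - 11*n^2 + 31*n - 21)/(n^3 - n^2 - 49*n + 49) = (n - 3)/(n + 7)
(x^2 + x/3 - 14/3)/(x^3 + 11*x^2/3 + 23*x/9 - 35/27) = 9*(x - 2)/(9*x^2 + 12*x - 5)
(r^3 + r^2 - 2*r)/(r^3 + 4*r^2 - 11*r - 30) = r*(r - 1)/(r^2 + 2*r - 15)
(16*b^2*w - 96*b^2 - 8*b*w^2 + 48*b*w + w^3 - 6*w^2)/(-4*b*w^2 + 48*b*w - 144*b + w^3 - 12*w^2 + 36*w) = (-4*b + w)/(w - 6)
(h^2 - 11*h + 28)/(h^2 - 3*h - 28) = (h - 4)/(h + 4)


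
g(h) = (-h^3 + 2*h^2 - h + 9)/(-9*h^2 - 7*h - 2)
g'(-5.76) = 0.09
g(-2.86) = -0.93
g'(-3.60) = 0.02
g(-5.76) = -1.05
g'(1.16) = 0.52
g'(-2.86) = -0.08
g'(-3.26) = -0.02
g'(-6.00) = 0.09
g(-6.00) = -1.07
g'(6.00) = 0.11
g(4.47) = 0.21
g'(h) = (18*h + 7)*(-h^3 + 2*h^2 - h + 9)/(-9*h^2 - 7*h - 2)^2 + (-3*h^2 + 4*h - 1)/(-9*h^2 - 7*h - 2)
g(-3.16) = -0.91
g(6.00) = 0.38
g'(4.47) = 0.12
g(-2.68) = -0.95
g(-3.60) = -0.91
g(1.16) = -0.40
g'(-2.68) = -0.12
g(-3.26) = -0.91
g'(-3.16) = -0.03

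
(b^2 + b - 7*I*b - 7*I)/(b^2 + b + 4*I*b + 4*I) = (b - 7*I)/(b + 4*I)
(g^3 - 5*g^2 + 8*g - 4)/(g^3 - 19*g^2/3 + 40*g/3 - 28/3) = 3*(g - 1)/(3*g - 7)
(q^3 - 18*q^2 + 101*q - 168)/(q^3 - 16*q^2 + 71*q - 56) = (q - 3)/(q - 1)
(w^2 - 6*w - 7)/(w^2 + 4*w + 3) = (w - 7)/(w + 3)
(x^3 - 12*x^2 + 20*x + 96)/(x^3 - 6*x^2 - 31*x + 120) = (x^2 - 4*x - 12)/(x^2 + 2*x - 15)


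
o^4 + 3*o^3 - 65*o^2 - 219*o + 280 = (o - 8)*(o - 1)*(o + 5)*(o + 7)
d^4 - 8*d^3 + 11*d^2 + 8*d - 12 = (d - 6)*(d - 2)*(d - 1)*(d + 1)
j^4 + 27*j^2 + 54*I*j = j*(j - 6*I)*(j + 3*I)^2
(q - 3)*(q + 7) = q^2 + 4*q - 21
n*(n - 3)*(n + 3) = n^3 - 9*n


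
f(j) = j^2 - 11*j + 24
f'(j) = 2*j - 11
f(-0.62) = 31.20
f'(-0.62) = -12.24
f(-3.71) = 78.57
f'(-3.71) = -18.42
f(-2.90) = 64.31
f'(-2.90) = -16.80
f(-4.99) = 103.79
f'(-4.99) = -20.98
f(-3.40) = 72.96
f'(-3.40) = -17.80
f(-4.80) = 99.84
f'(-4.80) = -20.60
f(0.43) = 19.45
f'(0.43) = -10.14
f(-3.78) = 79.87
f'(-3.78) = -18.56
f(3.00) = 0.00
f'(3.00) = -5.00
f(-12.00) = 300.00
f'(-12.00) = -35.00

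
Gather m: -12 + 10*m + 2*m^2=2*m^2 + 10*m - 12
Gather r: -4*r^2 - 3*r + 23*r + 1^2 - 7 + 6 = -4*r^2 + 20*r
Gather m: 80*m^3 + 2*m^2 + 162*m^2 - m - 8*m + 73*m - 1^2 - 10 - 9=80*m^3 + 164*m^2 + 64*m - 20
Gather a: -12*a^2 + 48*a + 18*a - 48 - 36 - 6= -12*a^2 + 66*a - 90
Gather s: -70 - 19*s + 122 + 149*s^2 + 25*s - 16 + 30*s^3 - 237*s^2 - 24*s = 30*s^3 - 88*s^2 - 18*s + 36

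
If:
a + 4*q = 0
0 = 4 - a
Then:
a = 4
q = -1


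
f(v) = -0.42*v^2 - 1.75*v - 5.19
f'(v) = -0.84*v - 1.75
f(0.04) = -5.26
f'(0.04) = -1.78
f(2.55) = -12.38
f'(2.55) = -3.89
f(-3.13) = -3.83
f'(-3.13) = 0.88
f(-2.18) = -3.37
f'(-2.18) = 0.08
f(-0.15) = -4.94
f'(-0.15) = -1.62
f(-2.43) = -3.42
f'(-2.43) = 0.29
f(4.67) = -22.52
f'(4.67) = -5.67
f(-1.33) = -3.61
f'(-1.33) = -0.63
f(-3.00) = -3.72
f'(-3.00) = 0.77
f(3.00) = -14.22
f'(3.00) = -4.27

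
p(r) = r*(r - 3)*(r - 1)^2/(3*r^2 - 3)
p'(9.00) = 4.36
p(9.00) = 14.40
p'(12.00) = 6.35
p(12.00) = 30.46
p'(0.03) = 0.87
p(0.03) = 0.03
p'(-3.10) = -3.13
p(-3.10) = 12.31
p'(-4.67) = -4.58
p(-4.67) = 18.45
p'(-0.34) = 4.23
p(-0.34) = -0.77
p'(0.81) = -0.31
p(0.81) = 0.06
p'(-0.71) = 29.57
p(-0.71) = -5.18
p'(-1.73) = 2.18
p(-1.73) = 10.20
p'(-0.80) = 64.47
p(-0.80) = -9.12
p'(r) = -6*r^2*(r - 3)*(r - 1)^2/(3*r^2 - 3)^2 + r*(r - 3)*(2*r - 2)/(3*r^2 - 3) + r*(r - 1)^2/(3*r^2 - 3) + (r - 3)*(r - 1)^2/(3*r^2 - 3) = (2*r^3 - r^2 - 8*r + 3)/(3*(r^2 + 2*r + 1))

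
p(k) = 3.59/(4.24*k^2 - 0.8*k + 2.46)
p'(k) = 3.59*(0.8 - 8.48*k)/(4.24*k^2 - 0.8*k + 2.46)^2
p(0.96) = 0.64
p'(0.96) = -0.84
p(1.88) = 0.23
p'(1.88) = -0.21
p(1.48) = 0.34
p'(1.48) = -0.38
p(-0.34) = 1.11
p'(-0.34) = 1.27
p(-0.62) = 0.78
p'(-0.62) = 1.03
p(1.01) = 0.60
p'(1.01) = -0.78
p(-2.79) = 0.10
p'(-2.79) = 0.06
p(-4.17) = 0.05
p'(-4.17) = 0.02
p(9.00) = 0.01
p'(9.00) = -0.00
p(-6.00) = 0.02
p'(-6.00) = 0.01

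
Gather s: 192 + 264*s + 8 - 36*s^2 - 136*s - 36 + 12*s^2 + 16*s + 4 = -24*s^2 + 144*s + 168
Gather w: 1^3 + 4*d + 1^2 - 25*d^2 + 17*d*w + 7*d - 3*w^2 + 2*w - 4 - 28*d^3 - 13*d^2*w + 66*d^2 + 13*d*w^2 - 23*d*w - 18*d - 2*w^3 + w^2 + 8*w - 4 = -28*d^3 + 41*d^2 - 7*d - 2*w^3 + w^2*(13*d - 2) + w*(-13*d^2 - 6*d + 10) - 6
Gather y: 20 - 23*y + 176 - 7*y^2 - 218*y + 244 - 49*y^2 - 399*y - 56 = -56*y^2 - 640*y + 384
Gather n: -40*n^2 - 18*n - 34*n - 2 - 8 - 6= -40*n^2 - 52*n - 16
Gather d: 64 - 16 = 48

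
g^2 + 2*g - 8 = (g - 2)*(g + 4)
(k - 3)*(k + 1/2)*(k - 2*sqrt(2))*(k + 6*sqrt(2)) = k^4 - 5*k^3/2 + 4*sqrt(2)*k^3 - 51*k^2/2 - 10*sqrt(2)*k^2 - 6*sqrt(2)*k + 60*k + 36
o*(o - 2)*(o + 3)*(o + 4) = o^4 + 5*o^3 - 2*o^2 - 24*o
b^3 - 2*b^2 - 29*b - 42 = (b - 7)*(b + 2)*(b + 3)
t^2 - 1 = (t - 1)*(t + 1)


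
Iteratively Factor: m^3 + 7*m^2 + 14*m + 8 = (m + 2)*(m^2 + 5*m + 4) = (m + 2)*(m + 4)*(m + 1)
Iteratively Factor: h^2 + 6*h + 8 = (h + 2)*(h + 4)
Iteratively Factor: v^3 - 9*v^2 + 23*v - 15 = (v - 1)*(v^2 - 8*v + 15) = (v - 3)*(v - 1)*(v - 5)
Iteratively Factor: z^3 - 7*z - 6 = (z + 2)*(z^2 - 2*z - 3) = (z + 1)*(z + 2)*(z - 3)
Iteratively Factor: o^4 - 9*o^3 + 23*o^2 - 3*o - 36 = (o + 1)*(o^3 - 10*o^2 + 33*o - 36) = (o - 3)*(o + 1)*(o^2 - 7*o + 12) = (o - 3)^2*(o + 1)*(o - 4)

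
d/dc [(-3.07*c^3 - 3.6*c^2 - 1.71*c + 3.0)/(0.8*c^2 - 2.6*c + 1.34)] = (-2.456*c^4 + 15.964*c^3 - 1.6134*c^2 - 14.448*c + 5.5086)/(0.64*c^4 - 4.16*c^3 + 8.904*c^2 - 6.968*c + 1.7956)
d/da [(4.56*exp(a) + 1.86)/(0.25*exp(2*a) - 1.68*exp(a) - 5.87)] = (-(0.5*exp(a) - 1.68)*(4.56*exp(a) + 1.86) + 1.14*exp(2*a) - 7.6608*exp(a) - 26.7672)*exp(a)/(-0.25*exp(2*a) + 1.68*exp(a) + 5.87)^2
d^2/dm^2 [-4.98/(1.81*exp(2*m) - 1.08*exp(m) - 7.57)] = (4.98*(3.62*exp(m) - 1.08)*(7.24*exp(m) - 2.16)*exp(m) + (36.0552*exp(m) - 5.3784)*(-1.81*exp(2*m) + 1.08*exp(m) + 7.57))*exp(m)/(-1.81*exp(2*m) + 1.08*exp(m) + 7.57)^3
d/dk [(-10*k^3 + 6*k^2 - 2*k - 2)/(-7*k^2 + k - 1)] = 2*(35*k^4 - 10*k^3 + 11*k^2 - 20*k + 2)/(49*k^4 - 14*k^3 + 15*k^2 - 2*k + 1)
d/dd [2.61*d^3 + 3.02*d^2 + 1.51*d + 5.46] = 7.83*d^2 + 6.04*d + 1.51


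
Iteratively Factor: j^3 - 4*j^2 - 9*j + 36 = (j + 3)*(j^2 - 7*j + 12) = (j - 3)*(j + 3)*(j - 4)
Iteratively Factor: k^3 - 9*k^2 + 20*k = (k - 4)*(k^2 - 5*k) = (k - 5)*(k - 4)*(k)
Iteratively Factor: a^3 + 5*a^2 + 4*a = (a + 4)*(a^2 + a) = a*(a + 4)*(a + 1)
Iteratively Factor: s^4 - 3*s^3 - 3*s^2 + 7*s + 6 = (s - 2)*(s^3 - s^2 - 5*s - 3) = (s - 2)*(s + 1)*(s^2 - 2*s - 3) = (s - 2)*(s + 1)^2*(s - 3)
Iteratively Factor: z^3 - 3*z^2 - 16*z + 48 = (z - 3)*(z^2 - 16) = (z - 4)*(z - 3)*(z + 4)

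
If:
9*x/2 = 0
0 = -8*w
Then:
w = 0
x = 0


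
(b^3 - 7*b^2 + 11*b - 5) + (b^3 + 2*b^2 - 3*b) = 2*b^3 - 5*b^2 + 8*b - 5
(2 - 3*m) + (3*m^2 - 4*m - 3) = 3*m^2 - 7*m - 1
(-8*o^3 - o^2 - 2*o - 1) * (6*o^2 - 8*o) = -48*o^5 + 58*o^4 - 4*o^3 + 10*o^2 + 8*o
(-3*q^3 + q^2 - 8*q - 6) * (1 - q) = 3*q^4 - 4*q^3 + 9*q^2 - 2*q - 6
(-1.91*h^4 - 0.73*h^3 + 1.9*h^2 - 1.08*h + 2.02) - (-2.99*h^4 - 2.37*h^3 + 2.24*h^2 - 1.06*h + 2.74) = 1.08*h^4 + 1.64*h^3 - 0.34*h^2 - 0.02*h - 0.72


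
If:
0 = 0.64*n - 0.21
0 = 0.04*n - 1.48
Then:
No Solution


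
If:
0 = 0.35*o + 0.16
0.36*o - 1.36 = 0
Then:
No Solution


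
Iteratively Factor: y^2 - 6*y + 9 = (y - 3)*(y - 3)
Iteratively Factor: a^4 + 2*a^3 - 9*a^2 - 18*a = (a + 3)*(a^3 - a^2 - 6*a) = (a - 3)*(a + 3)*(a^2 + 2*a) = a*(a - 3)*(a + 3)*(a + 2)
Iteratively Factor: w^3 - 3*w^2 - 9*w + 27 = (w - 3)*(w^2 - 9) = (w - 3)*(w + 3)*(w - 3)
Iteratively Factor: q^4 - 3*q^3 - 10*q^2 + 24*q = (q - 4)*(q^3 + q^2 - 6*q) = q*(q - 4)*(q^2 + q - 6) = q*(q - 4)*(q - 2)*(q + 3)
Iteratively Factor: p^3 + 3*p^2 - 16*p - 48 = (p + 4)*(p^2 - p - 12) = (p + 3)*(p + 4)*(p - 4)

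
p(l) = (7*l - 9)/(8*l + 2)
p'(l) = -8*(7*l - 9)/(8*l + 2)^2 + 7/(8*l + 2)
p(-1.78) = 1.75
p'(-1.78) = 0.57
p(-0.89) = 2.97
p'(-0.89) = 3.28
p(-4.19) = 1.22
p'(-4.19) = 0.09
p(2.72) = 0.42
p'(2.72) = 0.15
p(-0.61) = 4.61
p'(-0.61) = 10.37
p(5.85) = 0.65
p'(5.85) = 0.04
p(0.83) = -0.37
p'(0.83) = 1.15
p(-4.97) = 1.16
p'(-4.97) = 0.06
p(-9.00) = 1.03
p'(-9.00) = 0.02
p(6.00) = 0.66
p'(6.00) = 0.03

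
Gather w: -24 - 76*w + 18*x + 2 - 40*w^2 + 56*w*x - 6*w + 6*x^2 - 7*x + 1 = -40*w^2 + w*(56*x - 82) + 6*x^2 + 11*x - 21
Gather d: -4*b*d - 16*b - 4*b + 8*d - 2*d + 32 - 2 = -20*b + d*(6 - 4*b) + 30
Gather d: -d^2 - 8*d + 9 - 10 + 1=-d^2 - 8*d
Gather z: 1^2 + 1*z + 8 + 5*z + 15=6*z + 24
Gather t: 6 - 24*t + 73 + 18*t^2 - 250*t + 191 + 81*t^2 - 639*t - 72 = 99*t^2 - 913*t + 198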